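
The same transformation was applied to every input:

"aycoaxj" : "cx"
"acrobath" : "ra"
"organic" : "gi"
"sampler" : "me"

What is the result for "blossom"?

oo

Looking at the pairs, the operation is to keep one character in every 3, starting at position 3 (positions 3rd, 6th, 9th, ...).
So "blossom" becomes "oo".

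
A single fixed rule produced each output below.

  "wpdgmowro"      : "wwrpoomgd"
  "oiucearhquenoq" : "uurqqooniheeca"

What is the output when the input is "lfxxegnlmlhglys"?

The rule is to sort the characters into reverse alphabetical order.
So "lfxxegnlmlhglys" becomes "yxxsnmllllhggfe".

yxxsnmllllhggfe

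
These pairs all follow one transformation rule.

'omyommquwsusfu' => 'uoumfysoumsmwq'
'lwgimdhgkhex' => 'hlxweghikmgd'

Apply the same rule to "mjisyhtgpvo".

What's happening: take characters alternately from the front and the back (1st, last, 2nd, 2nd-last, ...), then move the last character to the front.
On "mjisyhtgpvo" that produces "hmojvipsgyt".

hmojvipsgyt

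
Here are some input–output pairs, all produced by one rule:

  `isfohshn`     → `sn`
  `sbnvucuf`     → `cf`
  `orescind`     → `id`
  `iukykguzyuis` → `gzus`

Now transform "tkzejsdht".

sh

The pattern: keep every other character starting from the second (positions 2nd, 4th, 6th, ...), then delete the first 2 characters.
"tkzejsdht" → "kesh" → "sh".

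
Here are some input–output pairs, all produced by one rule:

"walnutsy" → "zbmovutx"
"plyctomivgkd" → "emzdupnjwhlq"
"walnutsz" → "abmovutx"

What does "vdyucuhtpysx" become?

yezvdviuqztw

Looking at the pairs, the operation is to swap the first and last characters, then shift every letter 1 place forward in the alphabet (wrapping around).
"vdyucuhtpysx" → "xdyucuhtpysv" → "yezvdviuqztw".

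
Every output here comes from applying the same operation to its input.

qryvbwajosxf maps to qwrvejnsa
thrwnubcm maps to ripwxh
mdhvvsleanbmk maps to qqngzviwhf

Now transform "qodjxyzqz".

estulu

Each output is the input with this applied: shift every letter 5 places backward in the alphabet (wrapping around), then delete the first 3 characters.
Working it through for "qodjxyzqz": intermediate "ljyestulu", final "estulu".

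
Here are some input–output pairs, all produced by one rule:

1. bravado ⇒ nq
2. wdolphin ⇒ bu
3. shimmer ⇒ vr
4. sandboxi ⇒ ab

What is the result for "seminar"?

The pattern: keep one character in every 3, starting at position 3 (positions 3rd, 6th, 9th, ...), then shift every letter 13 places forward in the alphabet (wrapping around) — i.e. ROT13.
"seminar" → "zn".

zn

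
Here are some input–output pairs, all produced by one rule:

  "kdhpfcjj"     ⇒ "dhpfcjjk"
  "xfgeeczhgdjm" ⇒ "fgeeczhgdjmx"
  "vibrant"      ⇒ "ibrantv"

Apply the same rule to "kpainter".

The pattern: move the first character to the end.
So "kpainter" becomes "painterk".

painterk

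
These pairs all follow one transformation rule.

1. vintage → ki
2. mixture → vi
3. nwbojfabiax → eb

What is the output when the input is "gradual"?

ep

Rule — shift every letter 4 places forward in the alphabet (wrapping around), then keep only the last 2 characters.
"gradual" → "kvehyep" → "ep".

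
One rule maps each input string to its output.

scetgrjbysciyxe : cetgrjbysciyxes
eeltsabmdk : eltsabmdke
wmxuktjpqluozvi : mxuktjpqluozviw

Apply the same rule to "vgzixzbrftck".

gzixzbrftckv

The transformation: move the first character to the end.
Applying that to "vgzixzbrftck" gives "gzixzbrftckv".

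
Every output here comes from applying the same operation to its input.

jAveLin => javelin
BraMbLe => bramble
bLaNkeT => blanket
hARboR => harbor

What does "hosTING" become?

In each case the input is transformed by: convert every letter to lowercase.
Applying that to "hosTING" gives "hosting".

hosting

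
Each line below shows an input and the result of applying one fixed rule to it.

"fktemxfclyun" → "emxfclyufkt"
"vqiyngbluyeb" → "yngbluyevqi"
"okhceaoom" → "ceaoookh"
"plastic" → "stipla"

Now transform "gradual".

The transformation: delete the last character, then move the first 3 characters to the end (rotate left by 3).
Starting from "gradual": after the first operation, "gradua"; after the second, "duagra".

duagra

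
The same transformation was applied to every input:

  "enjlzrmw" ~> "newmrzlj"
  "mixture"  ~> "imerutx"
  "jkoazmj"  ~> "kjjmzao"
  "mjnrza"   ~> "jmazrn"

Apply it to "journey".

The transformation: move the first 2 characters to the end (rotate left by 2), then reverse the string.
For "journey", step one produces "urneyjo"; step two turns that into "ojyenru".

ojyenru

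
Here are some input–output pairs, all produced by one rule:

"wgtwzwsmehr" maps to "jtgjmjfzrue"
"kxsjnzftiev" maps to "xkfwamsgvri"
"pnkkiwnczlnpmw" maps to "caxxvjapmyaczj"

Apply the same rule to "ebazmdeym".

The transformation: shift every letter 13 places forward in the alphabet (wrapping around) — i.e. ROT13.
"ebazmdeym" → "ronmzqrlz".

ronmzqrlz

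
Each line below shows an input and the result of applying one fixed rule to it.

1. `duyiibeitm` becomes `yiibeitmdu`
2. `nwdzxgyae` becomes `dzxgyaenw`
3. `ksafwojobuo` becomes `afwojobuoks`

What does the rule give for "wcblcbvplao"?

blcbvplaowc

What's happening: move the first 2 characters to the end (rotate left by 2).
On "wcblcbvplao" that produces "blcbvplaowc".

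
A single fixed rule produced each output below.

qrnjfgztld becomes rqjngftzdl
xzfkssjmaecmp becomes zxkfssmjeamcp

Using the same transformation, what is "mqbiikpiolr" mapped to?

qmibkiiplor

In each case the input is transformed by: swap each adjacent pair of characters (1↔2, 3↔4, ...).
So "mqbiikpiolr" becomes "qmibkiiplor".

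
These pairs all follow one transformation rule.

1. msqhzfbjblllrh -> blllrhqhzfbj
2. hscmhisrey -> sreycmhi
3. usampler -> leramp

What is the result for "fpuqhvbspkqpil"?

pkqpiluqhvbs

The rule is to delete the first 2 characters, then swap the front and back halves of the string.
On "fpuqhvbspkqpil" that produces "pkqpiluqhvbs".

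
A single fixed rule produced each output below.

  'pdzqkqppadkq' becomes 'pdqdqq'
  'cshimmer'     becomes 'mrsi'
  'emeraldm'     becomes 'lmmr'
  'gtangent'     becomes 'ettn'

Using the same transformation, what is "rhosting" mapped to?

ighs

Looking at the pairs, the operation is to keep every other character starting from the second (positions 2nd, 4th, 6th, ...), then swap the front and back halves of the string.
For "rhosting", step one produces "hsig"; step two turns that into "ighs".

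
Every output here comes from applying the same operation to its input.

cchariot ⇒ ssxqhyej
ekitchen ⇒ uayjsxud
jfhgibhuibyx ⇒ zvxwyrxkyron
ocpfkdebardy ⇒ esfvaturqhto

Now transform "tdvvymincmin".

jtllocydscyd

Each output is the input with this applied: shift every letter 10 places backward in the alphabet (wrapping around).
On "tdvvymincmin" that produces "jtllocydscyd".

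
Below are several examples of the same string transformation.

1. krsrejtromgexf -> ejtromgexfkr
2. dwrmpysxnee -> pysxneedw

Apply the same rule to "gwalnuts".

Looking at the pairs, the operation is to move the first 2 characters to the end (rotate left by 2), then delete the first 2 characters.
"gwalnuts" → "alnutsgw" → "nutsgw".

nutsgw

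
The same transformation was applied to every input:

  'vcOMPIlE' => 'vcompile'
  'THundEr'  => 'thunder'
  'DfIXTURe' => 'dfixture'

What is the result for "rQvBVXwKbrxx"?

In each case the input is transformed by: convert every letter to lowercase.
"rQvBVXwKbrxx" → "rqvbvxwkbrxx".

rqvbvxwkbrxx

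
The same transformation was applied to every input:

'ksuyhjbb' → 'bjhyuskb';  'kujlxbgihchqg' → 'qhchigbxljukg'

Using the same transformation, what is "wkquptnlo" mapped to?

lntpuqkwo

The pattern: move the last character to the front, then reverse the string.
Doing the same to "wkquptnlo": "lntpuqkwo".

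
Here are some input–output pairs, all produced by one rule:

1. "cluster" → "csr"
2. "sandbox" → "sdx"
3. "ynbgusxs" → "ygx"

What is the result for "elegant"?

egt

Looking at the pairs, the operation is to keep one character in every 3, starting at position 1 (positions 1st, 4th, 7th, ...).
Doing the same to "elegant": "egt".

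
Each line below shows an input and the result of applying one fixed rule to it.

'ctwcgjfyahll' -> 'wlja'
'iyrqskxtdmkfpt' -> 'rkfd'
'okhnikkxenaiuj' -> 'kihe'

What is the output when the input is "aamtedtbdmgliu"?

mldd

The rule is to keep one character in every 3, starting at position 3 (positions 3rd, 6th, 9th, ...), then sort the characters into reverse alphabetical order.
Working it through for "aamtedtbdmgliu": intermediate "mddl", final "mldd".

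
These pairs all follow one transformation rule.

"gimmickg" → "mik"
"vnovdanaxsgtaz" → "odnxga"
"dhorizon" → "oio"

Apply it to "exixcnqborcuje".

icqocj

Looking at the pairs, the operation is to delete the first 2 characters, then keep every other character starting from the first (positions 1st, 3rd, 5th, ...).
Working it through for "exixcnqborcuje": intermediate "ixcnqborcuje", final "icqocj".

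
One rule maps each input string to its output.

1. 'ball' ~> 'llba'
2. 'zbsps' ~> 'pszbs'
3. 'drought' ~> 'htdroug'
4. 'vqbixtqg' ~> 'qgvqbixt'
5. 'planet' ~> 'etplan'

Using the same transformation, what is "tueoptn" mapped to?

Each output is the input with this applied: move the last 2 characters to the front (rotate right by 2).
Applying that to "tueoptn" gives "tntueop".

tntueop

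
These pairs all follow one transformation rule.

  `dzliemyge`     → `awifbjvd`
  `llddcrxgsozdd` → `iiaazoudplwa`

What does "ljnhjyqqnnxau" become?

The pattern: delete the last character, then shift every letter 3 places backward in the alphabet (wrapping around).
Starting from "ljnhjyqqnnxau": after the first operation, "ljnhjyqqnnxa"; after the second, "igkegvnnkkux".

igkegvnnkkux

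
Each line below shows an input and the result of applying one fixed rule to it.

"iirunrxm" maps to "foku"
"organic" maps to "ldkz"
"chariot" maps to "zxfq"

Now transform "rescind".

What's happening: shift every letter 3 places backward in the alphabet (wrapping around), then keep every other character starting from the first (positions 1st, 3rd, 5th, ...).
Applying both steps to "rescind": "obpzfka", then "opfa".
(Check on "iirunrxm": → "fforkouj" → "foku" ✓)

opfa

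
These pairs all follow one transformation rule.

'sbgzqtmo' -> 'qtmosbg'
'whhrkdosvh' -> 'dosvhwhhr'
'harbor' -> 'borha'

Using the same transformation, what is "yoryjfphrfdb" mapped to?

phrfdbyoryj

Rule — swap the front and back halves of the string, then delete the last character.
On "yoryjfphrfdb": the first step gives "phrfdbyoryjf", and the second then gives "phrfdbyoryj".
(Check on "whhrkdosvh": → "dosvhwhhrk" → "dosvhwhhr" ✓)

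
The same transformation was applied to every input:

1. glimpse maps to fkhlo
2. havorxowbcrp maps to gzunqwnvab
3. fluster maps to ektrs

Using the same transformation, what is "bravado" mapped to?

Looking at the pairs, the operation is to shift every letter 1 place backward in the alphabet (wrapping around), then delete the last 2 characters.
For "bravado", step one produces "aqzuzcn"; step two turns that into "aqzuz".

aqzuz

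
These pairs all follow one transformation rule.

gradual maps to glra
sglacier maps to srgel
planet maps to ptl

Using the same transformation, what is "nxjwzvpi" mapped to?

Each output is the input with this applied: take characters alternately from the front and the back (1st, last, 2nd, 2nd-last, ...), then delete the last 3 characters.
Working it through for "nxjwzvpi": intermediate "nixpjvwz", final "nixpj".

nixpj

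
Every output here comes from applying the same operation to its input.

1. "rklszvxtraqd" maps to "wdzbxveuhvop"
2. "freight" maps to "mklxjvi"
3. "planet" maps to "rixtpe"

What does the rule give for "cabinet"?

The transformation: move the first 3 characters to the end (rotate left by 3), then shift every letter 4 places forward in the alphabet (wrapping around).
"cabinet" → "inetcab" → "mrixgef".

mrixgef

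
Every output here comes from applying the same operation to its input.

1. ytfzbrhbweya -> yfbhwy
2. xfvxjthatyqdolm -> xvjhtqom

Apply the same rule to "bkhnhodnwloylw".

What's happening: keep every other character starting from the first (positions 1st, 3rd, 5th, ...).
"bkhnhodnwloylw" → "bhhdwol".

bhhdwol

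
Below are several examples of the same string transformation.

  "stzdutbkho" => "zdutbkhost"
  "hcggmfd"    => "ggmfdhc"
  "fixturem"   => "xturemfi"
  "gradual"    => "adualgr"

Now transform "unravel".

ravelun

The pattern: move the first 2 characters to the end (rotate left by 2).
So "unravel" becomes "ravelun".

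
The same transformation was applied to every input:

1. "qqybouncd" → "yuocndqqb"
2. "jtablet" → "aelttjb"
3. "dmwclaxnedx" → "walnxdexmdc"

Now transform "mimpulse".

mluesimp

What's happening: swap each adjacent pair of characters (1↔2, 3↔4, ...), then move the first 3 characters to the end (rotate left by 3).
"mimpulse" → "impmlues" → "mluesimp".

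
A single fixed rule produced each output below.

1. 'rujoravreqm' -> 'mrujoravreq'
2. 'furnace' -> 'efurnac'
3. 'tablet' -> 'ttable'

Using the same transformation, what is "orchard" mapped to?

dorchar

The rule is to move the last character to the front.
For "orchard" the result is "dorchar".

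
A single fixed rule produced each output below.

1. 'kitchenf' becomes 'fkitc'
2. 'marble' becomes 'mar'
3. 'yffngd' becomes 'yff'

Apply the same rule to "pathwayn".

The pattern: swap the front and back halves of the string, then delete the first 3 characters.
Starting from "pathwayn": after the first operation, "waynpath"; after the second, "npath".

npath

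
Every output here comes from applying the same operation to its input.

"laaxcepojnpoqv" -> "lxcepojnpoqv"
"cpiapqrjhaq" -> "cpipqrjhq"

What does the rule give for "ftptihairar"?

The pattern: remove every "a".
So "ftptihairar" becomes "ftptihirr".

ftptihirr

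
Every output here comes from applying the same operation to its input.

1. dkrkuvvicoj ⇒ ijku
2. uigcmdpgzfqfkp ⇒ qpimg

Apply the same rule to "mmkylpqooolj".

olml

Rule — keep one character in every 3, starting at position 2 (positions 2nd, 5th, 8th, ...), then move the last 2 characters to the front (rotate right by 2).
For "mmkylpqooolj", step one produces "mlol"; step two turns that into "olml".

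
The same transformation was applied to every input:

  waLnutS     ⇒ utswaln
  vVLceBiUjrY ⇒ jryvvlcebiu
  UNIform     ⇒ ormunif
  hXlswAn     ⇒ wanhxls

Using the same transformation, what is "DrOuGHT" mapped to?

The pattern: move the last 3 characters to the front (rotate right by 3), then convert every letter to lowercase.
So "DrOuGHT" becomes "ghtdrou".

ghtdrou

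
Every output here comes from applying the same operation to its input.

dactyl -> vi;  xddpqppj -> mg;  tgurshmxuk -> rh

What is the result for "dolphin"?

fk

Each output is the input with this applied: shift every letter 3 places backward in the alphabet (wrapping around), then keep only the last 2 characters.
"dolphin" → "fk".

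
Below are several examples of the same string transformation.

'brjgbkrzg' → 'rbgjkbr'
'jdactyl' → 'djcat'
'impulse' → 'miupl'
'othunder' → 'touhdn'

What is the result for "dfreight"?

In each case the input is transformed by: delete the last 2 characters, then swap each adjacent pair of characters (1↔2, 3↔4, ...).
On "dfreight": the first step gives "dfreig", and the second then gives "fdergi".

fdergi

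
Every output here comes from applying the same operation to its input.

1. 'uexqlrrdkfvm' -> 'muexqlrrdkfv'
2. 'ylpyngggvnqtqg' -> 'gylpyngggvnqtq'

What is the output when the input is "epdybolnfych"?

hepdybolnfyc

What's happening: move the last character to the front.
For "epdybolnfych" the result is "hepdybolnfyc".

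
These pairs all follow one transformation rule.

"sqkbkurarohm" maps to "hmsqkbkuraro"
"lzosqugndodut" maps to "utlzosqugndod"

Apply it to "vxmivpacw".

Each output is the input with this applied: move the last 2 characters to the front (rotate right by 2).
"vxmivpacw" → "cwvxmivpa".

cwvxmivpa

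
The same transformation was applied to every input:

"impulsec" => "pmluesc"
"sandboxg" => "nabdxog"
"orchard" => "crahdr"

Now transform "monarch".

The rule is to delete the first character, then swap each adjacent pair of characters (1↔2, 3↔4, ...).
Working it through for "monarch": intermediate "onarch", final "norahc".

norahc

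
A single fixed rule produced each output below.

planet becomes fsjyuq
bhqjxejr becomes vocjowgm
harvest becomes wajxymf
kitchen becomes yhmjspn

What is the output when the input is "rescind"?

The pattern: move the first 2 characters to the end (rotate left by 2), then shift every letter 5 places forward in the alphabet (wrapping around).
"rescind" → "scindre" → "xhnsiwj".
(Check on "harvest": → "rvestha" → "wajxymf" ✓)

xhnsiwj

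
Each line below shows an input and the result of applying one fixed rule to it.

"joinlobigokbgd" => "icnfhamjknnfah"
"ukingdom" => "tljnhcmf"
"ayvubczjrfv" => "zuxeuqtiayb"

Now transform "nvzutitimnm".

mlumylthssh

The rule is to shift every letter 1 place backward in the alphabet (wrapping around), then take characters alternately from the front and the back (1st, last, 2nd, 2nd-last, ...).
Starting from "nvzutitimnm": after the first operation, "muytshshlml"; after the second, "mlumylthssh".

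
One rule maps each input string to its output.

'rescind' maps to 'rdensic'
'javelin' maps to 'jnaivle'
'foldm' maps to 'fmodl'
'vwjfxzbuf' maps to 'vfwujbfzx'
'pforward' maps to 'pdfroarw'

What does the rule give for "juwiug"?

Rule — take characters alternately from the front and the back (1st, last, 2nd, 2nd-last, ...).
So "juwiug" becomes "jguuwi".

jguuwi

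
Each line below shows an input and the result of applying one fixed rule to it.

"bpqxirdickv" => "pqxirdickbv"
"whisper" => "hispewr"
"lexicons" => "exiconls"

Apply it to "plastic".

lastipc

The rule is to swap the first and last characters, then move the first character to the end.
For "plastic" the result is "lastipc".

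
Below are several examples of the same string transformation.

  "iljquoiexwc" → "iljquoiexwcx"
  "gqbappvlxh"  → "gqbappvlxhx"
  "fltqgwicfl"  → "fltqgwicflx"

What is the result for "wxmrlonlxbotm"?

What's happening: append "x".
Doing the same to "wxmrlonlxbotm": "wxmrlonlxbotmx".

wxmrlonlxbotmx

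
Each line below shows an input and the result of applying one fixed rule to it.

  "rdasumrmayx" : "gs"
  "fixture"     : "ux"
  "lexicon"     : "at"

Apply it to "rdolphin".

gs

Rule — shift every letter 11 places backward in the alphabet (wrapping around), then keep only the first 2 characters.
Applying that to "rdolphin" gives "gs".
(Check on "rdasumrmayx": → "gsphjbgbpnm" → "gs" ✓)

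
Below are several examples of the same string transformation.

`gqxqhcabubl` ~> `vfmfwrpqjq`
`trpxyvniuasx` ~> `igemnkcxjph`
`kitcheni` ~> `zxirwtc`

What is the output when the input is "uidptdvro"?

The rule is to delete the last character, then shift every letter 11 places backward in the alphabet (wrapping around).
Starting from "uidptdvro": after the first operation, "uidptdvr"; after the second, "jxseiskg".

jxseiskg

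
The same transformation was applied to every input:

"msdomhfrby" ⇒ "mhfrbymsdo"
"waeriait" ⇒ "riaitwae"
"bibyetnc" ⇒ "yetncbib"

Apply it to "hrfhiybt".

Looking at the pairs, the operation is to move the last character to the front, then swap the front and back halves of the string.
"hrfhiybt" → "thrfhiyb" → "hiybthrf".

hiybthrf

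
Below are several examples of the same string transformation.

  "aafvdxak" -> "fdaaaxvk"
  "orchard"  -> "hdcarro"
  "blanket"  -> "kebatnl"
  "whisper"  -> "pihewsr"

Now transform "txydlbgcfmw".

tmlgfdcbyxw

The transformation: sort the characters into reverse alphabetical order, then move the first 3 characters to the end (rotate left by 3).
For "txydlbgcfmw", step one produces "yxwtmlgfdcb"; step two turns that into "tmlgfdcbyxw".
(Check on "orchard": → "rrohdca" → "hdcarro" ✓)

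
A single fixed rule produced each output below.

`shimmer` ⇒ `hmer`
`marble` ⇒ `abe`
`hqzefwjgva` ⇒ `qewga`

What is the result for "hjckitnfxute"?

What's happening: swap each adjacent pair of characters (1↔2, 3↔4, ...), then keep every other character starting from the first (positions 1st, 3rd, 5th, ...).
Starting from "hjckitnfxute": after the first operation, "jhkctifnuxet"; after the second, "jktfue".

jktfue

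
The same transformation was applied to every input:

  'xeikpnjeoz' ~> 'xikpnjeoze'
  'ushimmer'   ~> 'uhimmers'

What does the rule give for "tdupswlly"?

Each output is the input with this applied: move the first character to the end, then swap the first and last characters.
For "tdupswlly" the result is "tupswllyd".
(Check on "ushimmer": → "shimmeru" → "uhimmers" ✓)

tupswllyd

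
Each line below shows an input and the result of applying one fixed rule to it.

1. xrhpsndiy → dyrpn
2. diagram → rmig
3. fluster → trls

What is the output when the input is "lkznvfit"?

The pattern: move the last 3 characters to the front (rotate right by 3), then keep every other character starting from the first (positions 1st, 3rd, 5th, ...).
Applying both steps to "lkznvfit": "fitlkznv", then "ftkn".
(Check on "xrhpsndiy": → "diyxrhpsn" → "dyrpn" ✓)

ftkn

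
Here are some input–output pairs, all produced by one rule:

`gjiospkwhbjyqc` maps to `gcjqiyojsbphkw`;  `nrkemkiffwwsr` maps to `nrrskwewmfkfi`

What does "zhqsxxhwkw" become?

zwhkqwshxx

The rule is to take characters alternately from the front and the back (1st, last, 2nd, 2nd-last, ...).
So "zhqsxxhwkw" becomes "zwhkqwshxx".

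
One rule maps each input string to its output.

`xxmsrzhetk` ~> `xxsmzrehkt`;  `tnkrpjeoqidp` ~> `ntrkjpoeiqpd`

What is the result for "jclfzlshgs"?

cjfllzhssg

Looking at the pairs, the operation is to swap each adjacent pair of characters (1↔2, 3↔4, ...).
Applying that to "jclfzlshgs" gives "cjfllzhssg".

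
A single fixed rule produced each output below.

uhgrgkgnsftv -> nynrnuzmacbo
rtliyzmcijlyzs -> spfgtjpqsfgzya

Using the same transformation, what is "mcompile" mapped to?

vtwpsltj

Looking at the pairs, the operation is to shift every letter 7 places forward in the alphabet (wrapping around), then move the first 2 characters to the end (rotate left by 2).
On "mcompile": the first step gives "tjvtwpsl", and the second then gives "vtwpsltj".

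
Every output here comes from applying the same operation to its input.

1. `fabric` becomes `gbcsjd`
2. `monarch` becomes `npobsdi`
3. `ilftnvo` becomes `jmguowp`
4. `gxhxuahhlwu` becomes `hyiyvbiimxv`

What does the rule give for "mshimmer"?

Looking at the pairs, the operation is to shift every letter 1 place forward in the alphabet (wrapping around).
Doing the same to "mshimmer": "ntijnnfs".

ntijnnfs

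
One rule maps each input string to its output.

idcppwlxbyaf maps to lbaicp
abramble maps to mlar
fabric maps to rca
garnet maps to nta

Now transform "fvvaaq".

In each case the input is transformed by: swap the front and back halves of the string, then keep every other character starting from the first (positions 1st, 3rd, 5th, ...).
For "fvvaaq", step one produces "aaqfvv"; step two turns that into "aqv".

aqv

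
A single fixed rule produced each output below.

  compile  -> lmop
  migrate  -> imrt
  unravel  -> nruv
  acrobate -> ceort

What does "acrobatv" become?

cortv

The rule is to sort the characters into alphabetical order, then delete the first 3 characters.
Applying both steps to "acrobatv": "aabcortv", then "cortv".
(Check on "migrate": → "aegimrt" → "imrt" ✓)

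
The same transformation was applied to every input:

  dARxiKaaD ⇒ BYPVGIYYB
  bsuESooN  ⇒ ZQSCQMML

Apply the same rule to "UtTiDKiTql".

The transformation: shift every letter 2 places backward in the alphabet (wrapping around), then convert every letter to uppercase.
Applying both steps to "UtTiDKiTql": "SrRgBIgRoj", then "SRRGBIGROJ".

SRRGBIGROJ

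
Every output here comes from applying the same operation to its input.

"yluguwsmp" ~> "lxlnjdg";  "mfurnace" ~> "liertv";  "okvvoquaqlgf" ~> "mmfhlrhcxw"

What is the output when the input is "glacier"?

Rule — shift every letter 9 places backward in the alphabet (wrapping around), then delete the first 2 characters.
Working it through for "glacier": intermediate "xcrtzvi", final "rtzvi".
(Check on "yluguwsmp": → "pclxlnjdg" → "lxlnjdg" ✓)

rtzvi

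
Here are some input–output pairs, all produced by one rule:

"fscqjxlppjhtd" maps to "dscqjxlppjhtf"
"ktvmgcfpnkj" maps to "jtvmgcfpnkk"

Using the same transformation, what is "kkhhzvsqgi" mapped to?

What's happening: swap the first and last characters.
On "kkhhzvsqgi" that produces "ikhhzvsqgk".

ikhhzvsqgk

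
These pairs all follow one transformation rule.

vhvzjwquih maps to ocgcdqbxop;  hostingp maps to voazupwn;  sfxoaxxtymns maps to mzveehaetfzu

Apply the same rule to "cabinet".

What's happening: shift every letter 7 places forward in the alphabet (wrapping around), then swap each adjacent pair of characters (1↔2, 3↔4, ...).
On "cabinet" that produces "hjpilua".
(Check on "vhvzjwquih": → "cocgqdxbpo" → "ocgcdqbxop" ✓)

hjpilua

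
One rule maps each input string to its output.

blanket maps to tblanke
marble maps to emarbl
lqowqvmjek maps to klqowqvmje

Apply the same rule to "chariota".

The rule is to move the last character to the front.
For "chariota" the result is "achariot".

achariot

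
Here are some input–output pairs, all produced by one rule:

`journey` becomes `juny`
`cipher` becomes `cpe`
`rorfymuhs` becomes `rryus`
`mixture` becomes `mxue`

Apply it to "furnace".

frae

Looking at the pairs, the operation is to keep every other character starting from the first (positions 1st, 3rd, 5th, ...).
So "furnace" becomes "frae".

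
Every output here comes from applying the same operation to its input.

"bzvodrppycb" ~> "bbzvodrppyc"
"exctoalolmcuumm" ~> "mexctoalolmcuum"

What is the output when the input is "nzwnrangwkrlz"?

Each output is the input with this applied: move the last character to the front.
"nzwnrangwkrlz" → "znzwnrangwkrl".

znzwnrangwkrl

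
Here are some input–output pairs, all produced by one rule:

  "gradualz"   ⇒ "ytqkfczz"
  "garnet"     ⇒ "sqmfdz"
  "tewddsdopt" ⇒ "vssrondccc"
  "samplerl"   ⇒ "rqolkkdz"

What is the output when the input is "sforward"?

Looking at the pairs, the operation is to sort the characters into reverse alphabetical order, then shift every letter 1 place backward in the alphabet (wrapping around).
On "sforward": the first step gives "wsrrofda", and the second then gives "vrqqnecz".

vrqqnecz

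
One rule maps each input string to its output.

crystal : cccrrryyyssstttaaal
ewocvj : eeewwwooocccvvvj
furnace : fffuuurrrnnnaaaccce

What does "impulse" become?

What's happening: repeat every character 3 times, then delete the last 2 characters.
Doing the same to "impulse": "iiimmmpppuuulllssse".

iiimmmpppuuulllssse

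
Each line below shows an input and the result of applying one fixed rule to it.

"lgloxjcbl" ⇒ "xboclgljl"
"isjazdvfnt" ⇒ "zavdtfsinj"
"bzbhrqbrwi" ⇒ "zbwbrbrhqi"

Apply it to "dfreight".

Each output is the input with this applied: sort the characters into reverse alphabetical order, then take characters alternately from the front and the back (1st, last, 2nd, 2nd-last, ...).
On "dfreight": the first step gives "trihgfed", and the second then gives "tdreifhg".
(Check on "isjazdvfnt": → "zvtsnjifda" → "zavdtfsinj" ✓)

tdreifhg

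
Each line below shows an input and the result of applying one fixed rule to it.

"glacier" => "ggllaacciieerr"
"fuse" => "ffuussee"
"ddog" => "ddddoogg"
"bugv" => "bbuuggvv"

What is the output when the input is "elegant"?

eelleeggaanntt

Each output is the input with this applied: double every character.
On "elegant" that produces "eelleeggaanntt".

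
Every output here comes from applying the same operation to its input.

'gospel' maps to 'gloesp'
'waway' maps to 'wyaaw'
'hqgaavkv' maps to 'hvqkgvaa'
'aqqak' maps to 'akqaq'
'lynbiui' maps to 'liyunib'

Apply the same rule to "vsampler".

vrsealmp

In each case the input is transformed by: take characters alternately from the front and the back (1st, last, 2nd, 2nd-last, ...).
Applying that to "vsampler" gives "vrsealmp".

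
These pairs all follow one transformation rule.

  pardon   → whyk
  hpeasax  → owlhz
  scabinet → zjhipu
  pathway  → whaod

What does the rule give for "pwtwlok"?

wdads

What's happening: delete the last 2 characters, then shift every letter 7 places forward in the alphabet (wrapping around).
For "pwtwlok", step one produces "pwtwl"; step two turns that into "wdads".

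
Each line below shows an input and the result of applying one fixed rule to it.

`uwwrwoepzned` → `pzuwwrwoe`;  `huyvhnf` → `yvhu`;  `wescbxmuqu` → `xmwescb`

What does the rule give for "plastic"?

aspl

The transformation: delete the last 3 characters, then move the last 2 characters to the front (rotate right by 2).
Applying both steps to "plastic": "plas", then "aspl".
(Check on "wescbxmuqu": → "wescbxm" → "xmwescb" ✓)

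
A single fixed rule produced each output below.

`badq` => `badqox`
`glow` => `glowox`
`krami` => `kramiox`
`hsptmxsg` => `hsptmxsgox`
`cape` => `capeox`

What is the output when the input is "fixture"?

The pattern: append "ox".
"fixture" → "fixtureox".

fixtureox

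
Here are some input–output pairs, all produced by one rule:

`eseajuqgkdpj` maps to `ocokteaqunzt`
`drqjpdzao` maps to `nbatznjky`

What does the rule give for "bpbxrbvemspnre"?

lzlhblfowczxbo

The pattern: shift every letter 10 places forward in the alphabet (wrapping around).
So "bpbxrbvemspnre" becomes "lzlhblfowczxbo".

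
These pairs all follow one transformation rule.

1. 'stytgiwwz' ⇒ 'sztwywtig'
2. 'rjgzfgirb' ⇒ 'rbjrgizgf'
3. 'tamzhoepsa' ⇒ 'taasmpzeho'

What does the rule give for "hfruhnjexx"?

The rule is to take characters alternately from the front and the back (1st, last, 2nd, 2nd-last, ...).
Doing the same to "hfruhnjexx": "hxfxreujhn".

hxfxreujhn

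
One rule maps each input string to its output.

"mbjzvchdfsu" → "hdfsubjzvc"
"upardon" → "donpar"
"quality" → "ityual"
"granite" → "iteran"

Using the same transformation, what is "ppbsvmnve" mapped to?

The transformation: delete the first character, then swap the front and back halves of the string.
For "ppbsvmnve", step one produces "pbsvmnve"; step two turns that into "mnvepbsv".

mnvepbsv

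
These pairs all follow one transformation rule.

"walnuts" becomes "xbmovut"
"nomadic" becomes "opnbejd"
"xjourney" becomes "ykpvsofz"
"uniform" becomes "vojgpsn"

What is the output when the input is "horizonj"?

What's happening: shift every letter 1 place forward in the alphabet (wrapping around).
So "horizonj" becomes "ipsjapok".

ipsjapok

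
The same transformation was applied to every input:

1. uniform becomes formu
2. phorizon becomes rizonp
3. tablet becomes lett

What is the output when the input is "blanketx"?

Looking at the pairs, the operation is to move the first 3 characters to the end (rotate left by 3), then delete the last 2 characters.
On "blanketx" that produces "nketxb".

nketxb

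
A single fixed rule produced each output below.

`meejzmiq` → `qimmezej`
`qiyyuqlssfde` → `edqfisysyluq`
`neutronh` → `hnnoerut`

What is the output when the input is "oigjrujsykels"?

Each output is the input with this applied: move the last character to the front, then take characters alternately from the front and the back (1st, last, 2nd, 2nd-last, ...).
Starting from "oigjrujsykels": after the first operation, "soigjrujsykel"; after the second, "sloeikgyjsrju".

sloeikgyjsrju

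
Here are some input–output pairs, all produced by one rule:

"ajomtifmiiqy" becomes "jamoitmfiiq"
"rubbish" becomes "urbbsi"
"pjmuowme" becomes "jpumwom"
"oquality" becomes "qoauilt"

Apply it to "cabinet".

aciben

What's happening: delete the last character, then swap each adjacent pair of characters (1↔2, 3↔4, ...).
Starting from "cabinet": after the first operation, "cabine"; after the second, "aciben".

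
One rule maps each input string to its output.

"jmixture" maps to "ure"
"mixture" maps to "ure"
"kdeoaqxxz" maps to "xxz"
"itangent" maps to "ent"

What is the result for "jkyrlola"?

The pattern: keep only the last 3 characters.
On "jkyrlola" that produces "ola".

ola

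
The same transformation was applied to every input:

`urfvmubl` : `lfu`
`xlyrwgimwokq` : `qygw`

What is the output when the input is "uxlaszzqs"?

slz

The transformation: move the last 2 characters to the front (rotate right by 2), then keep one character in every 3, starting at position 2 (positions 2nd, 5th, 8th, ...).
Working it through for "uxlaszzqs": intermediate "qsuxlaszz", final "slz".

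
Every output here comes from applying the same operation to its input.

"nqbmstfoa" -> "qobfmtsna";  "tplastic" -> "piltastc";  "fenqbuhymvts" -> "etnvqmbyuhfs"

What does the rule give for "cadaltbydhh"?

Looking at the pairs, the operation is to take characters alternately from the front and the back (1st, last, 2nd, 2nd-last, ...), then move the first 2 characters to the end (rotate left by 2).
Applying both steps to "cadaltbydhh": "chahddaylbt", then "ahddaylbtch".

ahddaylbtch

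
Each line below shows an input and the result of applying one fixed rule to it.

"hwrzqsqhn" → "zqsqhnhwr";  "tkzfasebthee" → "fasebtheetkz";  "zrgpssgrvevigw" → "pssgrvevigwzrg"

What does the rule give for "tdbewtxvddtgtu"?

What's happening: move the first 3 characters to the end (rotate left by 3).
So "tdbewtxvddtgtu" becomes "ewtxvddtgtutdb".

ewtxvddtgtutdb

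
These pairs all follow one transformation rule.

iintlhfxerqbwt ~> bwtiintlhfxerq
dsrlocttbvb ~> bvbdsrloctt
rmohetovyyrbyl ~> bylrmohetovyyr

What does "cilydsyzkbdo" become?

bdocilydsyzk

What's happening: move the last 3 characters to the front (rotate right by 3).
On "cilydsyzkbdo" that produces "bdocilydsyzk".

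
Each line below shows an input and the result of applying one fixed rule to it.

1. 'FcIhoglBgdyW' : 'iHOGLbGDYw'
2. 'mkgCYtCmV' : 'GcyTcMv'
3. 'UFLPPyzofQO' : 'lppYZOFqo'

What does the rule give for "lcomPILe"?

Each output is the input with this applied: delete the first 2 characters, then flip the case of every letter.
On "lcomPILe" that produces "OMpilE".

OMpilE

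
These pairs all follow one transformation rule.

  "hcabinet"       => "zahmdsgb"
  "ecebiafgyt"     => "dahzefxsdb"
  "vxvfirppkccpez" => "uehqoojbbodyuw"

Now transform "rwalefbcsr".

The rule is to move the first 2 characters to the end (rotate left by 2), then shift every letter 1 place backward in the alphabet (wrapping around).
For "rwalefbcsr", step one produces "alefbcsrrw"; step two turns that into "zkdeabrqqv".

zkdeabrqqv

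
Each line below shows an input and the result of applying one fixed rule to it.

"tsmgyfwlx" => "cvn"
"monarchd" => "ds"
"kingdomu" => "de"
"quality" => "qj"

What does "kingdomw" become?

The transformation: shift every letter 10 places backward in the alphabet (wrapping around), then keep one character in every 3, starting at position 3 (positions 3rd, 6th, 9th, ...).
"kingdomw" → "aydwtecm" → "de".

de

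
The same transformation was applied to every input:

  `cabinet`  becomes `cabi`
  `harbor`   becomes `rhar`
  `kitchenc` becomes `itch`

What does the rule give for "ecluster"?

clus

The transformation: move the last 3 characters to the front (rotate right by 3), then keep only the last 4 characters.
Doing the same to "ecluster": "clus".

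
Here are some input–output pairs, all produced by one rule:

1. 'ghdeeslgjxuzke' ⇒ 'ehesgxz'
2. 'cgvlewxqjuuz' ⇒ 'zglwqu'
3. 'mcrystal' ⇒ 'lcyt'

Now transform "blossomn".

nlso

What's happening: move the last 2 characters to the front (rotate right by 2), then keep every other character starting from the second (positions 2nd, 4th, 6th, ...).
Applying that to "blossomn" gives "nlso".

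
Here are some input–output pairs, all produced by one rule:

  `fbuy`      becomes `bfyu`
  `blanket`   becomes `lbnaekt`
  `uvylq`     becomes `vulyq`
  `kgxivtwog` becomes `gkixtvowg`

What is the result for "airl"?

In each case the input is transformed by: swap each adjacent pair of characters (1↔2, 3↔4, ...).
"airl" → "ialr".

ialr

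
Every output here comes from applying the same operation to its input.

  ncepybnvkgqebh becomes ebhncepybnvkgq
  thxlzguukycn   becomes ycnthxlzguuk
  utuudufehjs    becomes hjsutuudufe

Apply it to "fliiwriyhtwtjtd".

What's happening: move the last 3 characters to the front (rotate right by 3).
So "fliiwriyhtwtjtd" becomes "jtdfliiwriyhtwt".

jtdfliiwriyhtwt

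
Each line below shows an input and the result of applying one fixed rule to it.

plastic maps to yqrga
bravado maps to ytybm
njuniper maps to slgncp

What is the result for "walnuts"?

jlsrq

The pattern: delete the first 2 characters, then shift every letter 2 places backward in the alphabet (wrapping around).
On "walnuts" that produces "jlsrq".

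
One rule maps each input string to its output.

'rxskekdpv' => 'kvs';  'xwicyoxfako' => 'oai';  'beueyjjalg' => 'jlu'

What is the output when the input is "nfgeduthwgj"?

The pattern: keep one character in every 3, starting at position 3 (positions 3rd, 6th, 9th, ...), then move the first character to the end.
On "nfgeduthwgj": the first step gives "guw", and the second then gives "uwg".

uwg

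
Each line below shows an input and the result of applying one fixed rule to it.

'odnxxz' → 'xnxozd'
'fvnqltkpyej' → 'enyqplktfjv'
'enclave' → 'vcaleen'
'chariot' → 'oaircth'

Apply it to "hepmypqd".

qppmyhde

Each output is the input with this applied: take characters alternately from the front and the back (1st, last, 2nd, 2nd-last, ...), then move the first 3 characters to the end (rotate left by 3).
Starting from "hepmypqd": after the first operation, "hdeqppmy"; after the second, "qppmyhde".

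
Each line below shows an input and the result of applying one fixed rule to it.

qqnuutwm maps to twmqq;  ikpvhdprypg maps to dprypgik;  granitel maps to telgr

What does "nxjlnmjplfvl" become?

mjplfvlnx

The transformation: move the first 2 characters to the end (rotate left by 2), then delete the first 3 characters.
Working it through for "nxjlnmjplfvl": intermediate "jlnmjplfvlnx", final "mjplfvlnx".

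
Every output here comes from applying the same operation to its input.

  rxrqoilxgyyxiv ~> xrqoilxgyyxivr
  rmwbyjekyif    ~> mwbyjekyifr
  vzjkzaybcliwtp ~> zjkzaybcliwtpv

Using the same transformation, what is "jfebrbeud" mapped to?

febrbeudj

Rule — move the first character to the end.
Applying that to "jfebrbeud" gives "febrbeudj".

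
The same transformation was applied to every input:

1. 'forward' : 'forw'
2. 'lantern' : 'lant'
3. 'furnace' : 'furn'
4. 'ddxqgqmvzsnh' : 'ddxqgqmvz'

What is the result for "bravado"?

brav

The rule is to delete the last 3 characters.
"bravado" → "brav".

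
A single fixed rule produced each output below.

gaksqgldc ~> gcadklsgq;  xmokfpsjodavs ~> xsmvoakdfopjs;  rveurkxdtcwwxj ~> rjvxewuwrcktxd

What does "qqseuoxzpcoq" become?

qqqoscepuzox

The pattern: take characters alternately from the front and the back (1st, last, 2nd, 2nd-last, ...).
Applying that to "qqseuoxzpcoq" gives "qqqoscepuzox".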